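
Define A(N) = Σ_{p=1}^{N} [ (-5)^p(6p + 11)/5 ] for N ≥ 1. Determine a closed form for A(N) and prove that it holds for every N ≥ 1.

A(N) = (-5)^N(N + 2) - 2

We claim A(N) = (-5)^N(N + 2) - 2 for all N ≥ 1.
When N = 1: A(1) = -17, and the closed form gives -17. They agree.
For the inductive step, assume it holds for an arbitrary p ≥ 1, so A(p) = (-5)^p(p + 2) - 2.
Then A(p+1) = A(p) + ((-5)^p(-6p - 17)) = ((-5)^p(p + 2) - 2) + ((-5)^p(-6p - 17)).
Simplifying, A(p+1) = -5(-5)^p·p - 15(-5)^p - 2 = (-5)^(p+1)((p+1) + 2) - 2,
which is the closed form with N = p+1.
By the principle of mathematical induction, the result holds for all N ≥ 1.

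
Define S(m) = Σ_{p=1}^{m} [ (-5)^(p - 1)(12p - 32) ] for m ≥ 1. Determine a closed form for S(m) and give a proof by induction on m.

We claim S(m) = (-5)^m(-2m + 5) - 5 for all m ≥ 1.
For the base case m = 1: S(1) = -20, and the closed form gives -20. They agree.
Inductive step: suppose the statement holds for some p ≥ 1, so S(p) = (-5)^p(-2p + 5) - 5.
Then S(p+1) = S(p) + ((-5)^p(12p - 20)) = ((-5)^p(-2p + 5) - 5) + ((-5)^p(12p - 20)).
Simplifying, S(p+1) = 10(-5)^p·p - 15(-5)^p - 5 = (-5)^(p+1)(-2(p+1) + 5) - 5,
which is the closed form with m = p+1.
This completes the induction.

S(m) = (-5)^m(-2m + 5) - 5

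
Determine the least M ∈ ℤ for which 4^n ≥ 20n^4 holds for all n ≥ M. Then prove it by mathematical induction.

M = 9

At n = 8: 65536 < 81920, so the inequality fails and M ≥ 9. We prove 4^n ≥ 20n^4 for all n ≥ 9.
When n = 9: 4^n = 262144 and 20n^4 = 131220, so 262144 ≥ 131220.
Inductive step: suppose the statement holds for some i ≥ 9, so 4^i ≥ 20i^4.
Then 4^(i + 1) = 4·(4^i) ≥ 4·(20i^4).
Also, for i ≥ 9 we have 4·(20i^4) ≥ 20(i+1)^4, since 4 ≥ (1 + 1/i)^4 for all i ≥ 9.
Combining, 4^(i + 1) ≥ 20(i+1)^4.
Hence, by induction on n, the claim holds for every n ≥ 9.
Hence the smallest such M is 9.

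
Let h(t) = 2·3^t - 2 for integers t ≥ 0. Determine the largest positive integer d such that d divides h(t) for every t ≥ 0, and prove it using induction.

Computing the first values: h(0) = 0 and h(1) = 4; gcd(0, 4) = 4, so d ≤ 4.
We prove 4 | 2·3^t - 2 for all t ≥ 0 by induction on t.
Base step (t = 0): h(0) = 0 = 4·(0), so 4 | h(0).
Inductive step: assume the claim holds for t = i, i.e. 4 | h(i). Then
h(i+1) = 2·3^(i+1) - 2 = 3·(2·3^i - 2) + 4 = 3·h(i) + 4. The first term is divisible by 4 by the inductive hypothesis, and 4 is divisible by 4. Hence 4 | h(i+1).
By induction, the statement is established for all t ≥ 0.
Therefore the largest such d is 4.

d = 4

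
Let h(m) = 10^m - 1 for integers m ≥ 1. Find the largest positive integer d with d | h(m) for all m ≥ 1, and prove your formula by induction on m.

d = 9

Computing the first values: h(1) = 9 and h(2) = 99; gcd(9, 99) = 9, so d ≤ 9.
We prove 9 | 10^m - 1 for all m ≥ 1 by induction on m.
Base case (m = 1): h(1) = 9 = 9·(1), so 9 | h(1).
Inductive step: assume the claim holds for m = p, i.e. 9 | h(p). Then
10^{p+1} − 1^{p+1} = 10·10^p − 1·1^p = 10·(10^p − 1^p) + (9)·1^p. The first term is divisible by 9 by the inductive hypothesis, and the second term (9)·1^p is divisible by 9 since 9 | 9. Hence 9 | h(p+1).
By the principle of mathematical induction, the result holds for all m ≥ 1.
Therefore the largest such d is 9.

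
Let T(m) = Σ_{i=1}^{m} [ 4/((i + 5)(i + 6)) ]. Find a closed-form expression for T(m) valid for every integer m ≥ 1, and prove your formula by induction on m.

T(m) = 2m/(3(m + 6))

We claim T(m) = 2m/(3(m + 6)) for all m ≥ 1.
When m = 1: T(1) = 2/21, and the closed form gives 2/21. They agree.
For the inductive step, assume it holds for an arbitrary i ≥ 1, so T(i) = 2i/(3(i + 6)).
Then T(i+1) = T(i) + (4/((i + 6)(i + 7))) = (2i/(3(i + 6))) + (4/((i + 6)(i + 7))).
Simplifying, T(i+1) = 2(i + 1)/(3(i + 7)) = 2(i+1)/(3((i+1) + 6)),
which is the closed form with m = i+1.
By induction, the statement is established for all m ≥ 1.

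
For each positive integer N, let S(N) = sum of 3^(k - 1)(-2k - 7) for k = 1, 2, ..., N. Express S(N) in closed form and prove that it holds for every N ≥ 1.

S(N) = -3^N(N + 3) + 3

We claim S(N) = -3^N(N + 3) + 3 for all N ≥ 1.
Base case (N = 1): S(1) = -9, and the closed form gives -9. They agree.
Inductive step: assume the claim holds for N = k, so S(k) = -3^k(k + 3) + 3.
Then S(k+1) = S(k) + (3^k(-2k - 9)) = (-3^k(k + 3) + 3) + (3^k(-2k - 9)).
Simplifying, S(k+1) = -3·3^k·k - 12·3^k + 3 = -3^(k+1)((k+1) + 3) + 3,
which is the closed form with N = k+1.
Hence, by induction on N, the claim holds for every N ≥ 1.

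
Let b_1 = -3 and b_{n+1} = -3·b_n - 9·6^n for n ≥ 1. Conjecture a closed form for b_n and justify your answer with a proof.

b_n = -(-3)^n - 6^n

Computing the first terms: b_1 = -3, b_2 = -45, b_3 = -189. This suggests b_n = -(-3)^n - 6^n.
For the base case n = 1: the formula gives -3 = -3 = b_1.
Suppose the result is true for n = m, so b_m = -(-3)^m - 6^m.
Then b_{m+1} = -3·b_m - 9·6^m = -3·(-(-3)^m - 6^m) - 9·6^m = -(-3)^(m + 1) - 6^(m + 1),
which is the claimed formula at n = m+1.
By the principle of mathematical induction, the result holds for all n ≥ 1.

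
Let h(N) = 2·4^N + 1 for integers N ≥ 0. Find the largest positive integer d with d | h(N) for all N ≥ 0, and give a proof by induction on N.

Computing the first values: h(0) = 3 and h(1) = 9; gcd(3, 9) = 3, so d ≤ 3.
We prove 3 | 2·4^N + 1 for all N ≥ 0 by induction on N.
When N = 0: h(0) = 3 = 3·(1), so 3 | h(0).
Suppose the result is true for N = r, i.e. 3 | h(r). Then
h(r+1) = 2·4^(r+1) + 1 = 4·(2·4^r + 1) - 3 = 4·h(r) - 3. The first term is divisible by 3 by the inductive hypothesis, and -3 is divisible by 3. Hence 3 | h(r+1).
By the principle of mathematical induction, the result holds for all N ≥ 0.
Therefore the largest such d is 3.

d = 3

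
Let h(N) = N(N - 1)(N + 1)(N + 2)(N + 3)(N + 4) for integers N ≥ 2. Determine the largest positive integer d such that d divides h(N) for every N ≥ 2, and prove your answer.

d = 720

Computing the first values: h(2) = 720 and h(3) = 5040; gcd(720, 5040) = 720, so d ≤ 720.
We prove 720 | N(N - 1)(N + 1)(N + 2)(N + 3)(N + 4) for all N ≥ 2 by induction on N.
Base case (N = 2): h(2) = 720 = 720·(1), so 720 | h(2).
For the inductive step, assume it holds for an arbitrary p ≥ 2, i.e. 720 | h(p). Then
h(p+1) − h(p) = p·(p+1)·(p+2)·(p+3)·(p+4)·(p+5) − (p-1)·p·(p+1)·(p+2)·(p+3)·(p+4) = p·(p+1)·(p+2)·(p+3)·(p+4)·[(p+5) − (p-1)] = 6·p·(p+1)·(p+2)·(p+3)·(p+4). The product of 5 consecutive integers is divisible by (5)! = 120, so h(p+1) − h(p) is divisible by 6·120 = 720. By the inductive hypothesis 720 | h(p), hence 720 | h(p+1).
This completes the induction.
Therefore the largest such d is 720.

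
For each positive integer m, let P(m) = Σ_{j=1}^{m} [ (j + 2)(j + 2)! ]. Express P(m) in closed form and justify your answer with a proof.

P(m) = (m + 3)! - 6

We claim P(m) = (m + 3)! - 6 for all m ≥ 1.
Base case (m = 1): P(1) = 18, and the closed form gives 18. They agree.
For the inductive step, assume it holds for an arbitrary j ≥ 1, so P(j) = (j + 3)! - 6.
Then P(j+1) = P(j) + ((j + 3)(j + 3)!) = ((j + 3)! - 6) + ((j + 3)(j + 3)!).
Simplifying, P(j+1) = ((j+1) + 3)! - 6,
which is the closed form with m = j+1.
Hence, by induction on m, the claim holds for every m ≥ 1.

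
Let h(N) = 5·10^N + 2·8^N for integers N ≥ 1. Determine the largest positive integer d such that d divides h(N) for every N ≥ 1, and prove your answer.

d = 2

Computing the first values: h(1) = 66 and h(2) = 628; gcd(66, 628) = 2, so d ≤ 2.
We prove 2 | 5·10^N + 2·8^N for all N ≥ 1 by induction on N.
For the base case N = 1: h(1) = 66 = 2·(33), so 2 | h(1).
Inductive step: suppose the statement holds for some i ≥ 1, i.e. 2 | h(i). Then
h(i+1) − 10·h(i) = (5·10^(i+1) + 2·8^(i+1)) − 10·(5·10^i + 2·8^i) = (2)·8^i·(8 − 10) = (-4)·8^i. Since 2 | h(i) by the inductive hypothesis, 2 | 10·h(i); and 2 | -4 since -4 = 2·-2. Therefore 2 | h(i+1).
Hence, by induction on N, the claim holds for every N ≥ 1.
Therefore the largest such d is 2.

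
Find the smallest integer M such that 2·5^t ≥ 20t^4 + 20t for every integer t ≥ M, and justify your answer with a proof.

At t = 5: 6250 < 12600, so the inequality fails and M ≥ 6. We prove 2·5^t ≥ 20t^4 + 20t for all t ≥ 6.
For the base case t = 6: 2·5^t = 31250 and 20t^4 + 20t = 26040, so 31250 ≥ 26040.
Suppose the result is true for t = i, so 2·5^i ≥ 20i^4 + 20i.
Then 2·5^(i + 1) = 5·(2·5^i) ≥ 5·(20i^4 + 20i).
Also, for i ≥ 6 we have 5·(20i^4 + 20i) ≥ 20(i+1)^4 + 20(i+1), since 5·(20i^4 + 20i) − (20(i+1)^4 + 20(i+1)) = 80i^4 - 80i^3 - 120i^2 - 40, which is nonnegative for all i ≥ 6.
Combining, 2·5^(i + 1) ≥ 20(i+1)^4 + 20(i+1).
This completes the induction.
Hence the smallest such M is 6.

M = 6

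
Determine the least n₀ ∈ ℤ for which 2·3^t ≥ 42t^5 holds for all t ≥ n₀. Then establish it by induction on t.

n₀ = 16

At t = 15: 28697814 < 31893750, so the inequality fails and n₀ ≥ 16. We prove 2·3^t ≥ 42t^5 for all t ≥ 16.
When t = 16: 2·3^t = 86093442 and 42t^5 = 44040192, so 86093442 ≥ 44040192.
For the inductive step, assume it holds for an arbitrary p ≥ 16, so 2·3^p ≥ 42p^5.
Then 2·3^(p + 1) = 3·(2·3^p) ≥ 3·(42p^5).
Also, for p ≥ 16 we have 3·(42p^5) ≥ 42(p+1)^5, since 3 ≥ (1 + 1/p)^5 for all p ≥ 16.
Combining, 2·3^(p + 1) ≥ 42(p+1)^5.
By the principle of mathematical induction, the result holds for all t ≥ 16.
Hence the smallest such n₀ is 16.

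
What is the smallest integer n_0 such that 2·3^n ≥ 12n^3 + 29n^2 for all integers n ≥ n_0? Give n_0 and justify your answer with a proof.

At n = 7: 4374 < 5537, so the inequality fails and n_0 ≥ 8. We prove 2·3^n ≥ 12n^3 + 29n^2 for all n ≥ 8.
Base case (n = 8): 2·3^n = 13122 and 12n^3 + 29n^2 = 8000, so 13122 ≥ 8000.
Suppose the result is true for n = p, so 2·3^p ≥ 12p^3 + 29p^2.
Then 2·3^(p + 1) = 3·(2·3^p) ≥ 3·(12p^3 + 29p^2).
Also, for p ≥ 8 we have 3·(12p^3 + 29p^2) ≥ 12(p+1)^3 + 29(p+1)^2, since 3·(12p^3 + 29p^2) − (12(p+1)^3 + 29(p+1)^2) = 24p^3 + 22p^2 - 94p - 41, which is nonnegative for all p ≥ 8.
Combining, 2·3^(p + 1) ≥ 12(p+1)^3 + 29(p+1)^2.
This completes the induction.
Hence the smallest such n_0 is 8.

n_0 = 8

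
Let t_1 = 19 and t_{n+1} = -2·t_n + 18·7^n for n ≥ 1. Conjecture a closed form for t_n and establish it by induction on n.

t_n = 5(-2)^(n - 1) + 2·7^n

Computing the first terms: t_1 = 19, t_2 = 88, t_3 = 706. This suggests t_n = 5(-2)^(n - 1) + 2·7^n.
Base case (n = 1): the formula gives 19 = 19 = t_1.
Inductive step: suppose the statement holds for some i ≥ 1, so t_i = 5(-2)^(i - 1) + 2·7^i.
Then t_{i+1} = -2·t_i + 18·7^i = -2·(5(-2)^(i - 1) + 2·7^i) + 18·7^i = 5(-2)^i + 2·7^(i + 1) = 5(-2)^((i+1) - 1) + 2·7^(i+1),
which is the claimed formula at n = i+1.
Hence, by induction on n, the claim holds for every n ≥ 1.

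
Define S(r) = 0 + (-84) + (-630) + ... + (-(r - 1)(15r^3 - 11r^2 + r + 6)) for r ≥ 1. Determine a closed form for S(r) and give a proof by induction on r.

We claim S(r) = -r(r - 1)(3r^3 + 4r^2 + 2) for all r ≥ 1.
When r = 1: S(1) = 0, and the closed form gives 0. They agree.
Inductive step: suppose the statement holds for some i ≥ 1, so S(i) = i(-3i^4 - i^3 + 4i^2 - 2i + 2).
Then S(i+1) = S(i) + (i(-15i^3 - 34i^2 - 24i - 11)) = (i(-3i^4 - i^3 + 4i^2 - 2i + 2)) + (i(-15i^3 - 34i^2 - 24i - 11)).
Simplifying, S(i+1) = -i(i + 1)(3i^3 + 13i^2 + 17i + 9) = -(i+1)((i+1) - 1)(3(i+1)^3 + 4(i+1)^2 + 2),
which is the closed form with r = i+1.
By induction, the statement is established for all r ≥ 1.

S(r) = -r(r - 1)(3r^3 + 4r^2 + 2)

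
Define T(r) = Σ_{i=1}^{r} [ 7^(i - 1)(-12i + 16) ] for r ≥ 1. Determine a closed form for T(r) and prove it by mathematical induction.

We claim T(r) = 7^r(-2r + 3) - 3 for all r ≥ 1.
Base step (r = 1): T(1) = 4, and the closed form gives 4. They agree.
Suppose the result is true for r = i, so T(i) = 7^i(-2i + 3) - 3.
Then T(i+1) = T(i) + (7^i(-12i + 4)) = (7^i(-2i + 3) - 3) + (7^i(-12i + 4)).
Simplifying, T(i+1) = -14·7^i·i + 7·7^i - 3 = 7^(i+1)(-2(i+1) + 3) - 3,
which is the closed form with r = i+1.
By induction, the statement is established for all r ≥ 1.

T(r) = 7^r(-2r + 3) - 3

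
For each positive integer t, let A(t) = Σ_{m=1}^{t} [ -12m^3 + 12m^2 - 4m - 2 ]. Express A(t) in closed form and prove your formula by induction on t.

A(t) = -t(3t^3 + 2t^2 - t + 2)

We claim A(t) = -t(3t^3 + 2t^2 - t + 2) for all t ≥ 1.
Base step (t = 1): A(1) = -6, and the closed form gives -6. They agree.
Inductive step: assume the claim holds for t = m, so A(m) = m(-3m^3 - 2m^2 + m - 2).
Then A(m+1) = A(m) + (-12m^3 - 24m^2 - 16m - 6) = (m(-3m^3 - 2m^2 + m - 2)) + (-12m^3 - 24m^2 - 16m - 6).
Simplifying, A(m+1) = -(m + 1)(3m^3 + 11m^2 + 12m + 6) = -(m+1)(3(m+1)^3 + 2(m+1)^2 - (m+1) + 2),
which is the closed form with t = m+1.
This completes the induction.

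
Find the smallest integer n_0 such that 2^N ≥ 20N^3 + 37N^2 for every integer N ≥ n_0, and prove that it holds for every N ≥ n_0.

At N = 16: 65536 < 91392, so the inequality fails and n_0 ≥ 17. We prove 2^N ≥ 20N^3 + 37N^2 for all N ≥ 17.
Base step (N = 17): 2^N = 131072 and 20N^3 + 37N^2 = 108953, so 131072 ≥ 108953.
For the inductive step, assume it holds for an arbitrary r ≥ 17, so 2^r ≥ 20r^3 + 37r^2.
Then 2^(r + 1) = 2·(2^r) ≥ 2·(20r^3 + 37r^2).
Also, for r ≥ 17 we have 2·(20r^3 + 37r^2) ≥ 20(r+1)^3 + 37(r+1)^2, since 2·(20r^3 + 37r^2) − (20(r+1)^3 + 37(r+1)^2) = 20r^3 - 23r^2 - 134r - 57, which is nonnegative for all r ≥ 17.
Combining, 2^(r + 1) ≥ 20(r+1)^3 + 37(r+1)^2.
This completes the induction.
Hence the smallest such n_0 is 17.

n_0 = 17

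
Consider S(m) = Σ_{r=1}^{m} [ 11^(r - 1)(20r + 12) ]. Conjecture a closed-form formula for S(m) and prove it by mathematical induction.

We claim S(m) = 11^m(2m + 1) - 1 for all m ≥ 1.
When m = 1: S(1) = 32, and the closed form gives 32. They agree.
Inductive step: suppose the statement holds for some r ≥ 1, so S(r) = 11^r(2r + 1) - 1.
Then S(r+1) = S(r) + (11^r(20r + 32)) = (11^r(2r + 1) - 1) + (11^r(20r + 32)).
Simplifying, S(r+1) = 22·11^r·r + 33·11^r - 1 = 11^(r+1)(2(r+1) + 1) - 1,
which is the closed form with m = r+1.
Hence, by induction on m, the claim holds for every m ≥ 1.

S(m) = 11^m(2m + 1) - 1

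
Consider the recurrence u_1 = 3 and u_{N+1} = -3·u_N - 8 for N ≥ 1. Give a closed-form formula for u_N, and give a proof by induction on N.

Computing the first terms: u_1 = 3, u_2 = -17, u_3 = 43. This suggests u_N = 5(-3)^(N - 1) - 2.
Base case (N = 1): the formula gives 3 = 3 = u_1.
Inductive step: assume the claim holds for N = r, so u_r = 5(-3)^(r - 1) - 2.
Then u_{r+1} = -3·u_r - 8 = -3·(5(-3)^(r - 1) - 2) - 8 = 5(-3)^r - 2 = 5(-3)^((r+1) - 1) - 2,
which is the claimed formula at N = r+1.
By the principle of mathematical induction, the result holds for all N ≥ 1.

u_N = 5(-3)^(N - 1) - 2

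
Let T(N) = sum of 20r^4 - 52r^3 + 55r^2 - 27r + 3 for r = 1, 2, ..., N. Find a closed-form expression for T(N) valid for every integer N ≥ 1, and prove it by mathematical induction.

We claim T(N) = N(4N^4 - 3N^3 - N^2 + N - 2) for all N ≥ 1.
Base case (N = 1): T(1) = -1, and the closed form gives -1. They agree.
For the inductive step, assume it holds for an arbitrary r ≥ 1, so T(r) = r(4r^4 - 3r^3 - r^2 + r - 2).
Then T(r+1) = T(r) + (20r^4 + 28r^3 + 19r^2 + 7r - 1) = (r(4r^4 - 3r^3 - r^2 + r - 2)) + (20r^4 + 28r^3 + 19r^2 + 7r - 1).
Simplifying, T(r+1) = (r + 1)(4r^4 + 13r^3 + 14r^2 + 6r - 1) = (r+1)(4(r+1)^4 - 3(r+1)^3 - (r+1)^2 + (r+1) - 2),
which is the closed form with N = r+1.
By the principle of mathematical induction, the result holds for all N ≥ 1.

T(N) = N(4N^4 - 3N^3 - N^2 + N - 2)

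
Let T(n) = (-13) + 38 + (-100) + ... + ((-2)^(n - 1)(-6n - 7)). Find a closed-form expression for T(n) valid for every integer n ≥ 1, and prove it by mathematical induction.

We claim T(n) = (-2)^n(2n + 3) - 3 for all n ≥ 1.
Base case (n = 1): T(1) = -13, and the closed form gives -13. They agree.
For the inductive step, assume it holds for an arbitrary r ≥ 1, so T(r) = (-2)^r(2r + 3) - 3.
Then T(r+1) = T(r) + ((-2)^r(-6r - 13)) = ((-2)^r(2r + 3) - 3) + ((-2)^r(-6r - 13)).
Simplifying, T(r+1) = -4(-2)^r·r - 10(-2)^r - 3 = (-2)^(r+1)(2(r+1) + 3) - 3,
which is the closed form with n = r+1.
By induction, the statement is established for all n ≥ 1.

T(n) = (-2)^n(2n + 3) - 3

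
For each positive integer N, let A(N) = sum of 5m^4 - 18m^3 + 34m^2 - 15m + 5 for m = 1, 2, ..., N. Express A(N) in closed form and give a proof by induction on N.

We claim A(N) = N(N^4 - 2N^3 + 4N^2 + 5N + 3) for all N ≥ 1.
Base step (N = 1): A(1) = 11, and the closed form gives 11. They agree.
Suppose the result is true for N = m, so A(m) = m(m^4 - 2m^3 + 4m^2 + 5m + 3).
Then A(m+1) = A(m) + (5m^4 + 2m^3 + 10m^2 + 19m + 11) = (m(m^4 - 2m^3 + 4m^2 + 5m + 3)) + (5m^4 + 2m^3 + 10m^2 + 19m + 11).
Simplifying, A(m+1) = (m + 1)(m^4 + 2m^3 + 4m^2 + 11m + 11) = (m+1)((m+1)^4 - 2(m+1)^3 + 4(m+1)^2 + 5(m+1) + 3),
which is the closed form with N = m+1.
By the principle of mathematical induction, the result holds for all N ≥ 1.

A(N) = N(N^4 - 2N^3 + 4N^2 + 5N + 3)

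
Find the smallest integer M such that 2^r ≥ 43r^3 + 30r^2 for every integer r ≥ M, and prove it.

M = 18

At r = 17: 131072 < 219929, so the inequality fails and M ≥ 18. We prove 2^r ≥ 43r^3 + 30r^2 for all r ≥ 18.
Base case (r = 18): 2^r = 262144 and 43r^3 + 30r^2 = 260496, so 262144 ≥ 260496.
Inductive step: suppose the statement holds for some j ≥ 18, so 2^j ≥ 43j^3 + 30j^2.
Then 2^(j + 1) = 2·(2^j) ≥ 2·(43j^3 + 30j^2).
Also, for j ≥ 18 we have 2·(43j^3 + 30j^2) ≥ 43(j+1)^3 + 30(j+1)^2, since 2·(43j^3 + 30j^2) − (43(j+1)^3 + 30(j+1)^2) = 43j^3 - 99j^2 - 189j - 73, which is nonnegative for all j ≥ 18.
Combining, 2^(j + 1) ≥ 43(j+1)^3 + 30(j+1)^2.
This completes the induction.
Hence the smallest such M is 18.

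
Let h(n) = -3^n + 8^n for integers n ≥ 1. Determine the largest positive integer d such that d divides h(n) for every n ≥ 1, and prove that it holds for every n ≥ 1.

Computing the first values: h(1) = 5 and h(2) = 55; gcd(5, 55) = 5, so d ≤ 5.
We prove 5 | -3^n + 8^n for all n ≥ 1 by induction on n.
For the base case n = 1: h(1) = 5 = 5·(1), so 5 | h(1).
Suppose the result is true for n = j, i.e. 5 | h(j). Then
8^{j+1} − 3^{j+1} = 8·8^j − 3·3^j = 8·(8^j − 3^j) + (5)·3^j. The first term is divisible by 5 by the inductive hypothesis, and the second term (5)·3^j is divisible by 5 since 5 | 5. Hence 5 | h(j+1).
This completes the induction.
Therefore the largest such d is 5.

d = 5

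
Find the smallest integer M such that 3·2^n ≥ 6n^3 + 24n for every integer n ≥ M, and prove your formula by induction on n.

At n = 11: 6144 < 8250, so the inequality fails and M ≥ 12. We prove 3·2^n ≥ 6n^3 + 24n for all n ≥ 12.
Base step (n = 12): 3·2^n = 12288 and 6n^3 + 24n = 10656, so 12288 ≥ 10656.
Inductive step: suppose the statement holds for some p ≥ 12, so 3·2^p ≥ 6p^3 + 24p.
Then 3·2^(p + 1) = 2·(3·2^p) ≥ 2·(6p^3 + 24p).
Also, for p ≥ 12 we have 2·(6p^3 + 24p) ≥ 6(p+1)^3 + 24(p+1), since 2·(6p^3 + 24p) − (6(p+1)^3 + 24(p+1)) = 6p^3 - 18p^2 + 6p - 30, which is nonnegative for all p ≥ 12.
Combining, 3·2^(p + 1) ≥ 6(p+1)^3 + 24(p+1).
By induction, the statement is established for all n ≥ 12.
Hence the smallest such M is 12.

M = 12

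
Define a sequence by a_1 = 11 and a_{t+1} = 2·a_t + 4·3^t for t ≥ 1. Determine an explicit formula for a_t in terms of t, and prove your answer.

a_t = -2^(t - 1) + 4·3^t

Computing the first terms: a_1 = 11, a_2 = 34, a_3 = 104. This suggests a_t = -2^(t - 1) + 4·3^t.
Base case (t = 1): the formula gives 11 = 11 = a_1.
For the inductive step, assume it holds for an arbitrary i ≥ 1, so a_i = -2^(i - 1) + 4·3^i.
Then a_{i+1} = 2·a_i + 4·3^i = 2·(-2^(i - 1) + 4·3^i) + 4·3^i = -2^i + 4·3^(i + 1) = -2^((i+1) - 1) + 4·3^(i+1),
which is the claimed formula at t = i+1.
Hence, by induction on t, the claim holds for every t ≥ 1.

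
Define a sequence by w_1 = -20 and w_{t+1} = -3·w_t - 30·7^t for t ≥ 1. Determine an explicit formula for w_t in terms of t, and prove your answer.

Computing the first terms: w_1 = -20, w_2 = -150, w_3 = -1020. This suggests w_t = (-3)^(t - 1) - 3·7^t.
Base step (t = 1): the formula gives -20 = -20 = w_1.
Suppose the result is true for t = r, so w_r = (-3)^(r - 1) - 3·7^r.
Then w_{r+1} = -3·w_r - 30·7^r = -3·((-3)^(r - 1) - 3·7^r) - 30·7^r = (-3)^r - 3·7^(r + 1) = (-3)^((r+1) - 1) - 3·7^(r+1),
which is the claimed formula at t = r+1.
By the principle of mathematical induction, the result holds for all t ≥ 1.

w_t = (-3)^(t - 1) - 3·7^t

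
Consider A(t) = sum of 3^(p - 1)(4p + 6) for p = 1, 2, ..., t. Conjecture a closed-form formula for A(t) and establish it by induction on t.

A(t) = 2·3^t(t + 1) - 2

We claim A(t) = 2·3^t(t + 1) - 2 for all t ≥ 1.
Base step (t = 1): A(1) = 10, and the closed form gives 10. They agree.
Inductive step: suppose the statement holds for some p ≥ 1, so A(p) = 2·3^p(p + 1) - 2.
Then A(p+1) = A(p) + (3^p(4p + 10)) = (2·3^p(p + 1) - 2) + (3^p(4p + 10)).
Simplifying, A(p+1) = 6·3^p·p + 12·3^p - 2 = 2·3^(p+1)((p+1) + 1) - 2,
which is the closed form with t = p+1.
By induction, the statement is established for all t ≥ 1.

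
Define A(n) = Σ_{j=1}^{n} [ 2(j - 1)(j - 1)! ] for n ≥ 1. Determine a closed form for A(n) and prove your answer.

We claim A(n) = 2n! - 2 for all n ≥ 1.
Base case (n = 1): A(1) = 0, and the closed form gives 0. They agree.
Inductive step: suppose the statement holds for some j ≥ 1, so A(j) = 2j! - 2.
Then A(j+1) = A(j) + (2j·j!) = (2j! - 2) + (2j·j!).
Simplifying, A(j+1) = 2(j+1)! - 2,
which is the closed form with n = j+1.
By induction, the statement is established for all n ≥ 1.

A(n) = 2n! - 2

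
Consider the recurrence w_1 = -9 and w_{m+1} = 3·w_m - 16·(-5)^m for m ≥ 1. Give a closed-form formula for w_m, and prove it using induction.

Computing the first terms: w_1 = -9, w_2 = 53, w_3 = -241. This suggests w_m = 2(-5)^m + 3^(m - 1).
When m = 1: the formula gives -9 = -9 = w_1.
Inductive step: assume the claim holds for m = r, so w_r = 2(-5)^r + 3^(r - 1).
Then w_{r+1} = 3·w_r - 16·(-5)^r = 3·(2(-5)^r + 3^(r - 1)) - 16·(-5)^r = 2(-5)^(r + 1) + 3^r = 2(-5)^(r+1) + 3^((r+1) - 1),
which is the claimed formula at m = r+1.
This completes the induction.

w_m = 2(-5)^m + 3^(m - 1)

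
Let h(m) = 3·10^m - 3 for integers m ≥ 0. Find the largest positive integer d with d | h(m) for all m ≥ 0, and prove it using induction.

Computing the first values: h(0) = 0 and h(1) = 27; gcd(0, 27) = 27, so d ≤ 27.
We prove 27 | 3·10^m - 3 for all m ≥ 0 by induction on m.
Base case (m = 0): h(0) = 0 = 27·(0), so 27 | h(0).
Inductive step: suppose the statement holds for some p ≥ 0, i.e. 27 | h(p). Then
h(p+1) = 3·10^(p+1) - 3 = 10·(3·10^p - 3) + 27 = 10·h(p) + 27. The first term is divisible by 27 by the inductive hypothesis, and 27 is divisible by 27. Hence 27 | h(p+1).
By induction, the statement is established for all m ≥ 0.
Therefore the largest such d is 27.

d = 27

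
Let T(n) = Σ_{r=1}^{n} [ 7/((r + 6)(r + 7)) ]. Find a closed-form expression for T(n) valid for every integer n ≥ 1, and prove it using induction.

We claim T(n) = n/(n + 7) for all n ≥ 1.
Base step (n = 1): T(1) = 1/8, and the closed form gives 1/8. They agree.
Inductive step: suppose the statement holds for some r ≥ 1, so T(r) = r/(r + 7).
Then T(r+1) = T(r) + (7/((r + 7)(r + 8))) = (r/(r + 7)) + (7/((r + 7)(r + 8))).
Simplifying, T(r+1) = (r + 1)/(r + 8) = (r+1)/((r+1) + 7),
which is the closed form with n = r+1.
By the principle of mathematical induction, the result holds for all n ≥ 1.

T(n) = n/(n + 7)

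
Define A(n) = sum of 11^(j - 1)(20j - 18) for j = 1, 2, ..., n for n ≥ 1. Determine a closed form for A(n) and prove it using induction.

We claim A(n) = 2·11^n(n - 1) + 2 for all n ≥ 1.
When n = 1: A(1) = 2, and the closed form gives 2. They agree.
Inductive step: suppose the statement holds for some j ≥ 1, so A(j) = 2·11^j(j - 1) + 2.
Then A(j+1) = A(j) + (11^j(20j + 2)) = (2·11^j(j - 1) + 2) + (11^j(20j + 2)).
Simplifying, A(j+1) = 22·11^j·j + 2 = 2·11^(j+1)((j+1) - 1) + 2,
which is the closed form with n = j+1.
Hence, by induction on n, the claim holds for every n ≥ 1.

A(n) = 2·11^n(n - 1) + 2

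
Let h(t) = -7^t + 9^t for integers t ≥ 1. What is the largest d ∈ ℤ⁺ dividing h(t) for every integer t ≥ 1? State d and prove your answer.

Computing the first values: h(1) = 2 and h(2) = 32; gcd(2, 32) = 2, so d ≤ 2.
We prove 2 | -7^t + 9^t for all t ≥ 1 by induction on t.
Base step (t = 1): h(1) = 2 = 2·(1), so 2 | h(1).
Inductive step: assume the claim holds for t = m, i.e. 2 | h(m). Then
9^{m+1} − 7^{m+1} = 9·9^m − 7·7^m = 9·(9^m − 7^m) + (2)·7^m. The first term is divisible by 2 by the inductive hypothesis, and the second term (2)·7^m is divisible by 2 since 2 | 2. Hence 2 | h(m+1).
By induction, the statement is established for all t ≥ 1.
Therefore the largest such d is 2.

d = 2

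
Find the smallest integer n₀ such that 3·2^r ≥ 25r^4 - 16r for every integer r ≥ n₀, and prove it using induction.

n₀ = 21

At r = 20: 3145728 < 3999680, so the inequality fails and n₀ ≥ 21. We prove 3·2^r ≥ 25r^4 - 16r for all r ≥ 21.
When r = 21: 3·2^r = 6291456 and 25r^4 - 16r = 4861689, so 6291456 ≥ 4861689.
Inductive step: assume the claim holds for r = i, so 3·2^i ≥ 25i^4 - 16i.
Then 3·2^(i + 1) = 2·(3·2^i) ≥ 2·(25i^4 - 16i).
Also, for i ≥ 21 we have 2·(25i^4 - 16i) ≥ 25(i+1)^4 - 16(i+1), since 2·(25i^4 - 16i) − (25(i+1)^4 - 16(i+1)) = 25i^4 - 100i^3 - 150i^2 - 116i - 9, which is nonnegative for all i ≥ 21.
Combining, 3·2^(i + 1) ≥ 25(i+1)^4 - 16(i+1).
By the principle of mathematical induction, the result holds for all r ≥ 21.
Hence the smallest such n₀ is 21.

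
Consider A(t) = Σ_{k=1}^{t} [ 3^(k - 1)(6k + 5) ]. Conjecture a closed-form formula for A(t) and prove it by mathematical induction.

We claim A(t) = 3^t(3t + 1) - 1 for all t ≥ 1.
Base step (t = 1): A(1) = 11, and the closed form gives 11. They agree.
For the inductive step, assume it holds for an arbitrary k ≥ 1, so A(k) = 3^k(3k + 1) - 1.
Then A(k+1) = A(k) + (3^k(6k + 11)) = (3^k(3k + 1) - 1) + (3^k(6k + 11)).
Simplifying, A(k+1) = 9·3^k·k + 12·3^k - 1 = 3^(k+1)(3(k+1) + 1) - 1,
which is the closed form with t = k+1.
This completes the induction.

A(t) = 3^t(3t + 1) - 1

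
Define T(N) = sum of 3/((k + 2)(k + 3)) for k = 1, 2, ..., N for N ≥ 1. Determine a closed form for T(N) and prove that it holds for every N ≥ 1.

T(N) = N/(N + 3)

We claim T(N) = N/(N + 3) for all N ≥ 1.
Base case (N = 1): T(1) = 1/4, and the closed form gives 1/4. They agree.
Inductive step: suppose the statement holds for some k ≥ 1, so T(k) = k/(k + 3).
Then T(k+1) = T(k) + (3/((k + 3)(k + 4))) = (k/(k + 3)) + (3/((k + 3)(k + 4))).
Simplifying, T(k+1) = (k + 1)/(k + 4) = (k+1)/((k+1) + 3),
which is the closed form with N = k+1.
Hence, by induction on N, the claim holds for every N ≥ 1.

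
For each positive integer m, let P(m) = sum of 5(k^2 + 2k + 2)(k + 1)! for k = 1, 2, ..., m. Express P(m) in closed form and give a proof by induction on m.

We claim P(m) = (5m + 5)(m + 2)! - 10 for all m ≥ 1.
Base step (m = 1): P(1) = 50, and the closed form gives 50. They agree.
Suppose the result is true for m = k, so P(k) = (5k + 5)(k + 2)! - 10.
Then P(k+1) = P(k) + (5(k^2 + 4k + 5)(k + 2)!) = ((5k + 5)(k + 2)! - 10) + (5(k^2 + 4k + 5)(k + 2)!).
Simplifying, P(k+1) = (5(k+1) + 5)((k+1) + 2)! - 10,
which is the closed form with m = k+1.
Hence, by induction on m, the claim holds for every m ≥ 1.

P(m) = (5m + 5)(m + 2)! - 10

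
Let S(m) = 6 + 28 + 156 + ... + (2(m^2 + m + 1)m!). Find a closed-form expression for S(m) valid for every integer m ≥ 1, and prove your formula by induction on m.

We claim S(m) = (2m + 2)(m + 1)! - 2 for all m ≥ 1.
When m = 1: S(1) = 6, and the closed form gives 6. They agree.
Suppose the result is true for m = p, so S(p) = (2p + 2)(p + 1)! - 2.
Then S(p+1) = S(p) + (2(p^2 + 3p + 3)(p + 1)!) = ((2p + 2)(p + 1)! - 2) + (2(p^2 + 3p + 3)(p + 1)!).
Simplifying, S(p+1) = (2(p+1) + 2)((p+1) + 1)! - 2,
which is the closed form with m = p+1.
Hence, by induction on m, the claim holds for every m ≥ 1.

S(m) = (2m + 2)(m + 1)! - 2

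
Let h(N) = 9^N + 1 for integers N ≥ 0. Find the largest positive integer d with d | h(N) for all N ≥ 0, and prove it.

Computing the first values: h(0) = 2 and h(1) = 10; gcd(2, 10) = 2, so d ≤ 2.
We prove 2 | 9^N + 1 for all N ≥ 0 by induction on N.
Base step (N = 0): h(0) = 2 = 2·(1), so 2 | h(0).
Suppose the result is true for N = p, i.e. 2 | h(p). Then
h(p+1) = 9^(p+1) + 1 = 9·(9^p + 1) - 8 = 9·h(p) - 8. The first term is divisible by 2 by the inductive hypothesis, and -8 is divisible by 2. Hence 2 | h(p+1).
By induction, the statement is established for all N ≥ 0.
Therefore the largest such d is 2.

d = 2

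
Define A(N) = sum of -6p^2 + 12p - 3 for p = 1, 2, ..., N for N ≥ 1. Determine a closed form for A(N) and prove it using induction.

We claim A(N) = -N(N - 2)(2N + 1) for all N ≥ 1.
Base step (N = 1): A(1) = 3, and the closed form gives 3. They agree.
Suppose the result is true for N = p, so A(p) = p(-2p^2 + 3p + 2).
Then A(p+1) = A(p) + (-6p^2 + 3) = (p(-2p^2 + 3p + 2)) + (-6p^2 + 3).
Simplifying, A(p+1) = -(p - 1)(p + 1)(2p + 3) = -(p+1)((p+1) - 2)(2(p+1) + 1),
which is the closed form with N = p+1.
By induction, the statement is established for all N ≥ 1.

A(N) = -N(N - 2)(2N + 1)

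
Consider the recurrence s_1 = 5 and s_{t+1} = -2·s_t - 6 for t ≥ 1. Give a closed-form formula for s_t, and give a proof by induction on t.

s_t = 7(-2)^(t - 1) - 2

Computing the first terms: s_1 = 5, s_2 = -16, s_3 = 26. This suggests s_t = 7(-2)^(t - 1) - 2.
Base case (t = 1): the formula gives 5 = 5 = s_1.
Inductive step: suppose the statement holds for some j ≥ 1, so s_j = 7(-2)^(j - 1) - 2.
Then s_{j+1} = -2·s_j - 6 = -2·(7(-2)^(j - 1) - 2) - 6 = 7(-2)^j - 2 = 7(-2)^((j+1) - 1) - 2,
which is the claimed formula at t = j+1.
Hence, by induction on t, the claim holds for every t ≥ 1.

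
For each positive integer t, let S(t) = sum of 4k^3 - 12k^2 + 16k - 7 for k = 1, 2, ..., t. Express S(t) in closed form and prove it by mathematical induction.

S(t) = t(t^3 - 2t^2 + 3t - 1)

We claim S(t) = t(t^3 - 2t^2 + 3t - 1) for all t ≥ 1.
For the base case t = 1: S(1) = 1, and the closed form gives 1. They agree.
Suppose the result is true for t = k, so S(k) = k(k^3 - 2k^2 + 3k - 1).
Then S(k+1) = S(k) + (4k^3 + 4k + 1) = (k(k^3 - 2k^2 + 3k - 1)) + (4k^3 + 4k + 1).
Simplifying, S(k+1) = (k + 1)(k^3 + k^2 + 2k + 1) = (k+1)((k+1)^3 - 2(k+1)^2 + 3(k+1) - 1),
which is the closed form with t = k+1.
This completes the induction.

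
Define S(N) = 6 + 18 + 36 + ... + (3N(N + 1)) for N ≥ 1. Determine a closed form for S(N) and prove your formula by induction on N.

S(N) = N(N + 1)(N + 2)

We claim S(N) = N(N + 1)(N + 2) for all N ≥ 1.
For the base case N = 1: S(1) = 6, and the closed form gives 6. They agree.
Inductive step: suppose the statement holds for some j ≥ 1, so S(j) = j(j^2 + 3j + 2).
Then S(j+1) = S(j) + (3(j + 1)(j + 2)) = (j(j^2 + 3j + 2)) + (3(j + 1)(j + 2)).
Simplifying, S(j+1) = (j + 1)(j + 2)(j + 3) = (j+1)((j+1) + 1)((j+1) + 2),
which is the closed form with N = j+1.
This completes the induction.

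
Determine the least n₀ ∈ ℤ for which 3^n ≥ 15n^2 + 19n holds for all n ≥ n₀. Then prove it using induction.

n₀ = 6

At n = 5: 243 < 470, so the inequality fails and n₀ ≥ 6. We prove 3^n ≥ 15n^2 + 19n for all n ≥ 6.
Base step (n = 6): 3^n = 729 and 15n^2 + 19n = 654, so 729 ≥ 654.
Suppose the result is true for n = k, so 3^k ≥ 15k^2 + 19k.
Then 3^(k + 1) = 3·(3^k) ≥ 3·(15k^2 + 19k).
Also, for k ≥ 6 we have 3·(15k^2 + 19k) ≥ 15(k+1)^2 + 19(k+1), since 3·(15k^2 + 19k) − (15(k+1)^2 + 19(k+1)) = 30k^2 + 8k - 34, which is nonnegative for all k ≥ 6.
Combining, 3^(k + 1) ≥ 15(k+1)^2 + 19(k+1).
This completes the induction.
Hence the smallest such n₀ is 6.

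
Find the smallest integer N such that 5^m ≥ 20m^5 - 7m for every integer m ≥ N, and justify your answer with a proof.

N = 9

At m = 8: 390625 < 655304, so the inequality fails and N ≥ 9. We prove 5^m ≥ 20m^5 - 7m for all m ≥ 9.
For the base case m = 9: 5^m = 1953125 and 20m^5 - 7m = 1180917, so 1953125 ≥ 1180917.
Suppose the result is true for m = k, so 5^k ≥ 20k^5 - 7k.
Then 5^(k + 1) = 5·(5^k) ≥ 5·(20k^5 - 7k).
Also, for k ≥ 9 we have 5·(20k^5 - 7k) ≥ 20(k+1)^5 - 7(k+1), since 5·(20k^5 - 7k) − (20(k+1)^5 - 7(k+1)) = 80k^5 - 100k^4 - 200k^3 - 200k^2 - 128k - 13, which is nonnegative for all k ≥ 9.
Combining, 5^(k + 1) ≥ 20(k+1)^5 - 7(k+1).
By induction, the statement is established for all m ≥ 9.
Hence the smallest such N is 9.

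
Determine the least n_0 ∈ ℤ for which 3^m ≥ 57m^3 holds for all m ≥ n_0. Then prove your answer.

n_0 = 10

At m = 9: 19683 < 41553, so the inequality fails and n_0 ≥ 10. We prove 3^m ≥ 57m^3 for all m ≥ 10.
For the base case m = 10: 3^m = 59049 and 57m^3 = 57000, so 59049 ≥ 57000.
Inductive step: suppose the statement holds for some k ≥ 10, so 3^k ≥ 57k^3.
Then 3^(k + 1) = 3·(3^k) ≥ 3·(57k^3).
Also, for k ≥ 10 we have 3·(57k^3) ≥ 57(k+1)^3, since 3 ≥ (1 + 1/k)^3 for all k ≥ 10.
Combining, 3^(k + 1) ≥ 57(k+1)^3.
This completes the induction.
Hence the smallest such n_0 is 10.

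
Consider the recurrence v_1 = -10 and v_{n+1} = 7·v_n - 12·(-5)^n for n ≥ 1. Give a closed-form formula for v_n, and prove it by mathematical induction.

Computing the first terms: v_1 = -10, v_2 = -10, v_3 = -370. This suggests v_n = (-5)^n - 5·7^(n - 1).
When n = 1: the formula gives -10 = -10 = v_1.
Suppose the result is true for n = r, so v_r = (-5)^r - 5·7^(r - 1).
Then v_{r+1} = 7·v_r - 12·(-5)^r = 7·((-5)^r - 5·7^(r - 1)) - 12·(-5)^r = (-5)^(r + 1) - 5·7^r = (-5)^(r+1) - 5·7^((r+1) - 1),
which is the claimed formula at n = r+1.
Hence, by induction on n, the claim holds for every n ≥ 1.

v_n = (-5)^n - 5·7^(n - 1)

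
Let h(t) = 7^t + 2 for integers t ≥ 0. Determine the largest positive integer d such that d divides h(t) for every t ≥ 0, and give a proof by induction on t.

d = 3

Computing the first values: h(0) = 3 and h(1) = 9; gcd(3, 9) = 3, so d ≤ 3.
We prove 3 | 7^t + 2 for all t ≥ 0 by induction on t.
For the base case t = 0: h(0) = 3 = 3·(1), so 3 | h(0).
Inductive step: suppose the statement holds for some j ≥ 0, i.e. 3 | h(j). Then
h(j+1) = 7^(j+1) + 2 = 7·(7^j + 2) - 12 = 7·h(j) - 12. The first term is divisible by 3 by the inductive hypothesis, and -12 is divisible by 3. Hence 3 | h(j+1).
By induction, the statement is established for all t ≥ 0.
Therefore the largest such d is 3.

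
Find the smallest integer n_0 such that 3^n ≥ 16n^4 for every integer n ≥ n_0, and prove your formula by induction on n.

n_0 = 12

At n = 11: 177147 < 234256, so the inequality fails and n_0 ≥ 12. We prove 3^n ≥ 16n^4 for all n ≥ 12.
Base case (n = 12): 3^n = 531441 and 16n^4 = 331776, so 531441 ≥ 331776.
For the inductive step, assume it holds for an arbitrary m ≥ 12, so 3^m ≥ 16m^4.
Then 3^(m + 1) = 3·(3^m) ≥ 3·(16m^4).
Also, for m ≥ 12 we have 3·(16m^4) ≥ 16(m+1)^4, since 3 ≥ (1 + 1/m)^4 for all m ≥ 12.
Combining, 3^(m + 1) ≥ 16(m+1)^4.
By induction, the statement is established for all n ≥ 12.
Hence the smallest such n_0 is 12.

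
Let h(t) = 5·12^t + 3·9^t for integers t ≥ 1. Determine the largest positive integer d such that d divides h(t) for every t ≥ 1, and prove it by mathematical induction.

d = 3

Computing the first values: h(1) = 87 and h(2) = 963; gcd(87, 963) = 3, so d ≤ 3.
We prove 3 | 5·12^t + 3·9^t for all t ≥ 1 by induction on t.
For the base case t = 1: h(1) = 87 = 3·(29), so 3 | h(1).
For the inductive step, assume it holds for an arbitrary p ≥ 1, i.e. 3 | h(p). Then
h(p+1) − 12·h(p) = (5·12^(p+1) + 3·9^(p+1)) − 12·(5·12^p + 3·9^p) = (3)·9^p·(9 − 12) = (-9)·9^p. Since 3 | h(p) by the inductive hypothesis, 3 | 12·h(p); and 3 | -9 since -9 = 3·-3. Therefore 3 | h(p+1).
By induction, the statement is established for all t ≥ 1.
Therefore the largest such d is 3.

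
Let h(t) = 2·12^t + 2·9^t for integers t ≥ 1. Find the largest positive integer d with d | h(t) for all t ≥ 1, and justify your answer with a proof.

Computing the first values: h(1) = 42 and h(2) = 450; gcd(42, 450) = 6, so d ≤ 6.
We prove 6 | 2·12^t + 2·9^t for all t ≥ 1 by induction on t.
When t = 1: h(1) = 42 = 6·(7), so 6 | h(1).
Suppose the result is true for t = j, i.e. 6 | h(j). Then
h(j+1) − 12·h(j) = (2·12^(j+1) + 2·9^(j+1)) − 12·(2·12^j + 2·9^j) = (2)·9^j·(9 − 12) = (-6)·9^j. Since 6 | h(j) by the inductive hypothesis, 6 | 12·h(j); and 6 | -6 since -6 = 6·-1. Therefore 6 | h(j+1).
By induction, the statement is established for all t ≥ 1.
Therefore the largest such d is 6.

d = 6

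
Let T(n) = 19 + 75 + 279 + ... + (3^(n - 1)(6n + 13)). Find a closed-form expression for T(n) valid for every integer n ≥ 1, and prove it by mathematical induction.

T(n) = 3^n(3n + 5) - 5

We claim T(n) = 3^n(3n + 5) - 5 for all n ≥ 1.
When n = 1: T(1) = 19, and the closed form gives 19. They agree.
Inductive step: suppose the statement holds for some r ≥ 1, so T(r) = 3^r(3r + 5) - 5.
Then T(r+1) = T(r) + (3^r(6r + 19)) = (3^r(3r + 5) - 5) + (3^r(6r + 19)).
Simplifying, T(r+1) = 9·3^r·r + 24·3^r - 5 = 3^(r+1)(3(r+1) + 5) - 5,
which is the closed form with n = r+1.
By the principle of mathematical induction, the result holds for all n ≥ 1.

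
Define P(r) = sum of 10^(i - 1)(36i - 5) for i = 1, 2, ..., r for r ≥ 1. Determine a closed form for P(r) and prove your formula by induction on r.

We claim P(r) = 10^r(4r - 1) + 1 for all r ≥ 1.
For the base case r = 1: P(1) = 31, and the closed form gives 31. They agree.
Inductive step: assume the claim holds for r = i, so P(i) = 10^i(4i - 1) + 1.
Then P(i+1) = P(i) + (10^i(36i + 31)) = (10^i(4i - 1) + 1) + (10^i(36i + 31)).
Simplifying, P(i+1) = 40·10^i·i + 30·10^i + 1 = 10^(i+1)(4(i+1) - 1) + 1,
which is the closed form with r = i+1.
By the principle of mathematical induction, the result holds for all r ≥ 1.

P(r) = 10^r(4r - 1) + 1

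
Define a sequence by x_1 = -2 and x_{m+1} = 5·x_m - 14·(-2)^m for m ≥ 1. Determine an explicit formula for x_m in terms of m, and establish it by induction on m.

x_m = -(-2)^(m + 1) + 2·5^(m - 1)

Computing the first terms: x_1 = -2, x_2 = 18, x_3 = 34. This suggests x_m = -(-2)^(m + 1) + 2·5^(m - 1).
Base step (m = 1): the formula gives -2 = -2 = x_1.
For the inductive step, assume it holds for an arbitrary p ≥ 1, so x_p = -(-2)^(p + 1) + 2·5^(p - 1).
Then x_{p+1} = 5·x_p - 14·(-2)^p = 5·(-(-2)^(p + 1) + 2·5^(p - 1)) - 14·(-2)^p = -(-2)^(p + 2) + 2·5^p = -(-2)^((p+1) + 1) + 2·5^((p+1) - 1),
which is the claimed formula at m = p+1.
By the principle of mathematical induction, the result holds for all m ≥ 1.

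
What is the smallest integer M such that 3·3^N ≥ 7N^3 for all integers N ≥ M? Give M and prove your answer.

M = 6

At N = 5: 729 < 875, so the inequality fails and M ≥ 6. We prove 3·3^N ≥ 7N^3 for all N ≥ 6.
Base step (N = 6): 3·3^N = 2187 and 7N^3 = 1512, so 2187 ≥ 1512.
Inductive step: assume the claim holds for N = i, so 3·3^i ≥ 7i^3.
Then 3·3^(i + 1) = 3·(3·3^i) ≥ 3·(7i^3).
Also, for i ≥ 6 we have 3·(7i^3) ≥ 7(i+1)^3, since 3 ≥ (1 + 1/i)^3 for all i ≥ 6.
Combining, 3·3^(i + 1) ≥ 7(i+1)^3.
This completes the induction.
Hence the smallest such M is 6.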